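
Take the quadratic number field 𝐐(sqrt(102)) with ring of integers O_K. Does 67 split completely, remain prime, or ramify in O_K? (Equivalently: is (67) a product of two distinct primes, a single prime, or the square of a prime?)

splits completely

Since 102 ≢ 1 mod 4, the ring of integers is ℤ[√102] with discriminant 4·102 = 408.
disc(K) = 408 is not divisible by 67; 67 is unramified.
Legendre symbol by Euler's criterion: (102/67) ≡ 102^33 ≡ 1 (mod 67), i.e. (102/67) = 1.
(102/67) = 1, so 67 splits.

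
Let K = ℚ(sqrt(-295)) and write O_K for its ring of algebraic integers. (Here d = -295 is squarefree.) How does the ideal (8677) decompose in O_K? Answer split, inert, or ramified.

inert — (8677) stays prime in O_K

d = -295 ≡ 1 (mod 4), so O_K = ℤ[(1+√-295)/2] and disc(K) = d = -295.
8677 ∤ -295, so 8677 is unramified.
Compute (-295/8677) via Euler: 8382^((8677-1)/2) mod 8677 = 8676, so (-295/8677) = -1.
(-295/8677) = -1, so 8677 is inert.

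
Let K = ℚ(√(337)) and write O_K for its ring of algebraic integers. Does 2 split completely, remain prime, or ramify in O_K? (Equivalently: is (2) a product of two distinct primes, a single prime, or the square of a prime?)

2 splits in O_K

337 mod 4 = 1, hence disc K = 337 and O_K = ℤ[(1+√337)/2].
2 ∤ 337, so 2 is unramified.
For p = 2 with d ≡ 1 (mod 4): d mod 8 = 1, so 2 splits.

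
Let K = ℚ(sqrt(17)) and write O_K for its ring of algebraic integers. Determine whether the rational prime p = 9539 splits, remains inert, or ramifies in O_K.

9539 splits in O_K

d = 17 ≡ 1 (mod 4), so O_K = ℤ[(1+√17)/2] and disc(K) = d = 17.
Since gcd(9539, 17) = 1 the prime 9539 does not ramify.
Euler's criterion: 17^4769 mod 9539 = 1. Thus (17|9539) = 1.
(17/9539) = 1, so 9539 splits.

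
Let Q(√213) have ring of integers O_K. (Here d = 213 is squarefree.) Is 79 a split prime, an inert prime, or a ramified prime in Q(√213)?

d = 213 ≡ 1 (mod 4), so O_K = ℤ[(1+√213)/2] and disc(K) = d = 213.
disc(K) = 213 is not divisible by 79; 79 is unramified.
(213/79) = 55^39 mod 79 = 1, giving Legendre symbol 1.
(213/79) = 1, so 79 splits.

79 splits in O_K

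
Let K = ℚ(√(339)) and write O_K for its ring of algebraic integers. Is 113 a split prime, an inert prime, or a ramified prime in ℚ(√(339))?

ramifies in O_K

d = 339 ≡ 3 (mod 4), so O_K = ℤ[√339] and disc(K) = 4d = 1356.
Ramification test: 113 | 1356. The prime 113 ramifies in K.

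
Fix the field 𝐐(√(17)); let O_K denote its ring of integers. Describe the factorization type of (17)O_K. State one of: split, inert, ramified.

ramified

Since 17 ≡ 1 mod 4, the ring of integers is ℤ[(1+√17)/2] with discriminant 17.
Ramification test: 17 | 17. The prime 17 ramifies in K.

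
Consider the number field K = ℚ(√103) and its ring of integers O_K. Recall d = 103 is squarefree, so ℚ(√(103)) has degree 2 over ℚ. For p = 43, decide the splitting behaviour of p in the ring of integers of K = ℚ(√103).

split — (43) = 𝔭₁𝔭₂ with 𝔭₁ ≠ 𝔭₂

d = 103 ≡ 3 (mod 4), so O_K = ℤ[√103] and disc(K) = 4d = 412.
Since gcd(43, 412) = 1 the prime 43 does not ramify.
Compute (103/43) via Euler: 17^((43-1)/2) mod 43 = 1, so (103/43) = 1.
(103/43) = 1, so 43 splits.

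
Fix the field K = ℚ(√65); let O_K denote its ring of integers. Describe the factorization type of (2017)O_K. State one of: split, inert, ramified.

split

Since 65 ≡ 1 mod 4, the ring of integers is ℤ[(1+√65)/2] with discriminant 65.
disc(K) = 65 is not divisible by 2017; 2017 is unramified.
Euler's criterion: 65^1008 mod 2017 = 1. Thus (65|2017) = 1.
d is a quadratic residue mod p, hence 2017 splits in O_K.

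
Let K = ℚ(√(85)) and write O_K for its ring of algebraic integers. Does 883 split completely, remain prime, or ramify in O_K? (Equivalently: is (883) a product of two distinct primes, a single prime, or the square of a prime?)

p is inert

d = 85 ≡ 1 (mod 4), so O_K = ℤ[(1+√85)/2] and disc(K) = d = 85.
883 ∤ 85, so 883 is unramified.
(85/883) = 85^441 mod 883 = 882, giving Legendre symbol -1.
Legendre symbol -1 ⇒ 883 is inert.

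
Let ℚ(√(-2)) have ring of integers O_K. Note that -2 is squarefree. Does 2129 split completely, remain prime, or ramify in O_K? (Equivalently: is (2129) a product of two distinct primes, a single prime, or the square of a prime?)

-2 mod 4 = 2, hence disc K = 4·(-2) = -8 and O_K = ℤ[√-2].
Since gcd(2129, -8) = 1 the prime 2129 does not ramify.
(-2/2129) = 2127^1064 mod 2129 = 1, giving Legendre symbol 1.
d is a quadratic residue mod p, hence 2129 splits in O_K.

2129 splits in O_K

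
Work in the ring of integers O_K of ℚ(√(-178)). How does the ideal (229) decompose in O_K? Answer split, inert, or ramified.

Since -178 ≢ 1 mod 4, the ring of integers is ℤ[√-178] with discriminant 4·(-178) = -712.
Since gcd(229, -712) = 1 the prime 229 does not ramify.
Euler's criterion: (-178)^114 mod 229 = 1. Thus (-178|229) = 1.
Legendre symbol 1 ⇒ 229 is split.

split — (229) = 𝔭₁𝔭₂ with 𝔭₁ ≠ 𝔭₂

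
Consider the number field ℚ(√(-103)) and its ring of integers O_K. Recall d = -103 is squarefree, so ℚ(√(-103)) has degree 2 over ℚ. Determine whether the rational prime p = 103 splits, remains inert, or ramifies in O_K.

d = -103 ≡ 1 (mod 4), so O_K = ℤ[(1+√-103)/2] and disc(K) = d = -103.
disc(K) = -103 = 103·(-1), so p = 103 is ramified.

p ramifies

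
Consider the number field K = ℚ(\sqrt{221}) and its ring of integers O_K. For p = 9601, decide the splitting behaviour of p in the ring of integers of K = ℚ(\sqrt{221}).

Since 221 ≡ 1 mod 4, the ring of integers is ℤ[(1+√221)/2] with discriminant 221.
9601 ∤ 221, so 9601 is unramified.
Legendre symbol by Euler's criterion: (221/9601) ≡ 221^4800 ≡ 9600 (mod 9601), i.e. (221/9601) = -1.
(221/9601) = -1, so 9601 is inert.

p is inert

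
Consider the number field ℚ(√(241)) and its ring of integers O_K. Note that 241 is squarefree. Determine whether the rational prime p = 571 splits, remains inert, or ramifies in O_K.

571 remains inert

d = 241 ≡ 1 (mod 4), so O_K = ℤ[(1+√241)/2] and disc(K) = d = 241.
disc(K) = 241 is not divisible by 571; 571 is unramified.
(241/571) = 241^285 mod 571 = 570, giving Legendre symbol -1.
(241/571) = -1, so 571 is inert.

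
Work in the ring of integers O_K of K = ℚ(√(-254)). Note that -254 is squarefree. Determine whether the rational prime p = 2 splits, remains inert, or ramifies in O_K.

ramified — (2) = 𝔭²

-254 mod 4 = 2, hence disc K = 4·(-254) = -1016 and O_K = ℤ[√-254].
2 divides disc(K) = -1016, so 2 ramifies.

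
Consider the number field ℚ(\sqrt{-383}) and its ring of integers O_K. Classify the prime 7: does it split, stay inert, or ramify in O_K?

Since -383 ≡ 1 mod 4, the ring of integers is ℤ[(1+√-383)/2] with discriminant -383.
Since gcd(7, -383) = 1 the prime 7 does not ramify.
Euler's criterion: (-383)^3 mod 7 = 1. Thus (-383|7) = 1.
(-383/7) = 1, so 7 splits.

splits completely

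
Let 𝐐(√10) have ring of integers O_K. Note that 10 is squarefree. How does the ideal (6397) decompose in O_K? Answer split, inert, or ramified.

Since 10 ≢ 1 mod 4, the ring of integers is ℤ[√10] with discriminant 4·10 = 40.
disc(K) = 40 is not divisible by 6397; 6397 is unramified.
Legendre symbol by Euler's criterion: (10/6397) ≡ 10^3198 ≡ 1 (mod 6397), i.e. (10/6397) = 1.
(10/6397) = 1, so 6397 splits.

split — (6397) = 𝔭₁𝔭₂ with 𝔭₁ ≠ 𝔭₂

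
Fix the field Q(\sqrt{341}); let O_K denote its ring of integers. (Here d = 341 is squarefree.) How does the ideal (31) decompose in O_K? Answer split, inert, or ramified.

31 is ramified

341 mod 4 = 1, hence disc K = 341 and O_K = ℤ[(1+√341)/2].
31 divides disc(K) = 341, so 31 ramifies.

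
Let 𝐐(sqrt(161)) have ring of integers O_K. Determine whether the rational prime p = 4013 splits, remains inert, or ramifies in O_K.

p is inert

Since 161 ≡ 1 mod 4, the ring of integers is ℤ[(1+√161)/2] with discriminant 161.
Since gcd(4013, 161) = 1 the prime 4013 does not ramify.
Compute (161/4013) via Euler: 161^((4013-1)/2) mod 4013 = 4012, so (161/4013) = -1.
(161/4013) = -1, so 4013 is inert.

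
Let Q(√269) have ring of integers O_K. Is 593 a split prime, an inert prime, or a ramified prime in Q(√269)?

d = 269 ≡ 1 (mod 4), so O_K = ℤ[(1+√269)/2] and disc(K) = d = 269.
Since gcd(593, 269) = 1 the prime 593 does not ramify.
Legendre symbol by Euler's criterion: (269/593) ≡ 269^296 ≡ 1 (mod 593), i.e. (269/593) = 1.
d is a quadratic residue mod p, hence 593 splits in O_K.

p splits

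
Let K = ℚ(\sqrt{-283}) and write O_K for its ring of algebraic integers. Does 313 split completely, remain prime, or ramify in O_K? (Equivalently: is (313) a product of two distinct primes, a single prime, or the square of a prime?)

inert

Since -283 ≡ 1 mod 4, the ring of integers is ℤ[(1+√-283)/2] with discriminant -283.
313 ∤ -283, so 313 is unramified.
Compute (-283/313) via Euler: 30^((313-1)/2) mod 313 = 312, so (-283/313) = -1.
(-283/313) = -1, so 313 is inert.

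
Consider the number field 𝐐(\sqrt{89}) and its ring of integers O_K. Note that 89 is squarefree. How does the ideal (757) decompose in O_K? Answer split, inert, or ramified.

split

89 mod 4 = 1, hence disc K = 89 and O_K = ℤ[(1+√89)/2].
Since gcd(757, 89) = 1 the prime 757 does not ramify.
Compute (89/757) via Euler: 89^((757-1)/2) mod 757 = 1, so (89/757) = 1.
d is a quadratic residue mod p, hence 757 splits in O_K.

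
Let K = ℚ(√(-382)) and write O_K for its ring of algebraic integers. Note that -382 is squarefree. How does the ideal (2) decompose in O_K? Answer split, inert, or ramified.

p ramifies

d = -382 ≡ 2 (mod 4), so O_K = ℤ[√-382] and disc(K) = 4d = -1528.
Ramification test: 2 | -1528. The prime 2 ramifies in K.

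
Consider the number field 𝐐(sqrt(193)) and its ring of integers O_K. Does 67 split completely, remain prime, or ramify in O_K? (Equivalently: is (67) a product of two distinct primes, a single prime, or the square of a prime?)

split — (67) = 𝔭₁𝔭₂ with 𝔭₁ ≠ 𝔭₂

Since 193 ≡ 1 mod 4, the ring of integers is ℤ[(1+√193)/2] with discriminant 193.
Since gcd(67, 193) = 1 the prime 67 does not ramify.
Legendre symbol by Euler's criterion: (193/67) ≡ 193^33 ≡ 1 (mod 67), i.e. (193/67) = 1.
Legendre symbol 1 ⇒ 67 is split.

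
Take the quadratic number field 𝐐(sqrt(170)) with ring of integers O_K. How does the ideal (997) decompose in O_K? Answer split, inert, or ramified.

remains prime (inert)

d = 170 ≡ 2 (mod 4), so O_K = ℤ[√170] and disc(K) = 4d = 680.
disc(K) = 680 is not divisible by 997; 997 is unramified.
Compute (170/997) via Euler: 170^((997-1)/2) mod 997 = 996, so (170/997) = -1.
Legendre symbol -1 ⇒ 997 is inert.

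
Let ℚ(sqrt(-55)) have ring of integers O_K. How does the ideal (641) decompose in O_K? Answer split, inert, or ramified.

split — (641) = 𝔭₁𝔭₂ with 𝔭₁ ≠ 𝔭₂

Since -55 ≡ 1 mod 4, the ring of integers is ℤ[(1+√-55)/2] with discriminant -55.
disc(K) = -55 is not divisible by 641; 641 is unramified.
Compute (-55/641) via Euler: 586^((641-1)/2) mod 641 = 1, so (-55/641) = 1.
d is a quadratic residue mod p, hence 641 splits in O_K.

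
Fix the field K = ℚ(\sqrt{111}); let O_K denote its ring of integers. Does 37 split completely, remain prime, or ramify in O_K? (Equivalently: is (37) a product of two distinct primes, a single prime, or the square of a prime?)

111 mod 4 = 3, hence disc K = 4·111 = 444 and O_K = ℤ[√111].
Ramification test: 37 | 444. The prime 37 ramifies in K.

ramified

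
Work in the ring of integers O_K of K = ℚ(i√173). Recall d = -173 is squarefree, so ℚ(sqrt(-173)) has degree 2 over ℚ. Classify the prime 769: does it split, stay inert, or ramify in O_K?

d = -173 ≡ 3 (mod 4), so O_K = ℤ[√-173] and disc(K) = 4d = -692.
disc(K) = -692 is not divisible by 769; 769 is unramified.
Euler's criterion: (-173)^384 mod 769 = 1. Thus (-173|769) = 1.
d is a quadratic residue mod p, hence 769 splits in O_K.

split — (769) = 𝔭₁𝔭₂ with 𝔭₁ ≠ 𝔭₂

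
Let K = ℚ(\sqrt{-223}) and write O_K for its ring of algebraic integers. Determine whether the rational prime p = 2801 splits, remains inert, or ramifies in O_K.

-223 mod 4 = 1, hence disc K = -223 and O_K = ℤ[(1+√-223)/2].
Since gcd(2801, -223) = 1 the prime 2801 does not ramify.
Compute (-223/2801) via Euler: 2578^((2801-1)/2) mod 2801 = 2800, so (-223/2801) = -1.
Legendre symbol -1 ⇒ 2801 is inert.

2801 remains inert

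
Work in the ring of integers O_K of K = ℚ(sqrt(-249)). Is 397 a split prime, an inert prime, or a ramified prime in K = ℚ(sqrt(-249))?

-249 mod 4 = 3, hence disc K = 4·(-249) = -996 and O_K = ℤ[√-249].
disc(K) = -996 is not divisible by 397; 397 is unramified.
(-249/397) = 148^198 mod 397 = 1, giving Legendre symbol 1.
d is a quadratic residue mod p, hence 397 splits in O_K.

split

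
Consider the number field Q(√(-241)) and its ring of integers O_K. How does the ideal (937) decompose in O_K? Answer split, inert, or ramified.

-241 mod 4 = 3, hence disc K = 4·(-241) = -964 and O_K = ℤ[√-241].
Since gcd(937, -964) = 1 the prime 937 does not ramify.
Legendre symbol by Euler's criterion: (-241/937) ≡ (-241)^468 ≡ 1 (mod 937), i.e. (-241/937) = 1.
(-241/937) = 1, so 937 splits.

splits completely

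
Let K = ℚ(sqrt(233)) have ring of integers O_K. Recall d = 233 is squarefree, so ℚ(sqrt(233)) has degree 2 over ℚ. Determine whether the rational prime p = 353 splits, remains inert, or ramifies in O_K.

p splits

233 mod 4 = 1, hence disc K = 233 and O_K = ℤ[(1+√233)/2].
disc(K) = 233 is not divisible by 353; 353 is unramified.
Legendre symbol by Euler's criterion: (233/353) ≡ 233^176 ≡ 1 (mod 353), i.e. (233/353) = 1.
Legendre symbol 1 ⇒ 353 is split.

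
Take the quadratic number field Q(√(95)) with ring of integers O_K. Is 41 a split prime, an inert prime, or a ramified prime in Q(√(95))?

d = 95 ≡ 3 (mod 4), so O_K = ℤ[√95] and disc(K) = 4d = 380.
Since gcd(41, 380) = 1 the prime 41 does not ramify.
Legendre symbol by Euler's criterion: (95/41) ≡ 95^20 ≡ 40 (mod 41), i.e. (95/41) = -1.
Legendre symbol -1 ⇒ 41 is inert.

inert — (41) stays prime in O_K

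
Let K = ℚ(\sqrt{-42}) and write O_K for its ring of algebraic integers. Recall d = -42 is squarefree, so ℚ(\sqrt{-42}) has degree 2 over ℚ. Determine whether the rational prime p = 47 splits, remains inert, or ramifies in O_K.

d = -42 ≡ 2 (mod 4), so O_K = ℤ[√-42] and disc(K) = 4d = -168.
Since gcd(47, -168) = 1 the prime 47 does not ramify.
(-42/47) = 5^23 mod 47 = 46, giving Legendre symbol -1.
(-42/47) = -1, so 47 is inert.

47 remains inert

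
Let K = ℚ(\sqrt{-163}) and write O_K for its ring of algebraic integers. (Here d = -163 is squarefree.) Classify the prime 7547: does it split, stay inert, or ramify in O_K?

p splits

-163 mod 4 = 1, hence disc K = -163 and O_K = ℤ[(1+√-163)/2].
disc(K) = -163 is not divisible by 7547; 7547 is unramified.
(-163/7547) = 7384^3773 mod 7547 = 1, giving Legendre symbol 1.
(-163/7547) = 1, so 7547 splits.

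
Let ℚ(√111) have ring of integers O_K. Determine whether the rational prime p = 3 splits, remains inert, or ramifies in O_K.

d = 111 ≡ 3 (mod 4), so O_K = ℤ[√111] and disc(K) = 4d = 444.
disc(K) = 444 = 3·148, so p = 3 is ramified.

p ramifies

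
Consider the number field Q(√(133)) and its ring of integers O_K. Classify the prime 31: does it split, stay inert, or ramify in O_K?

splits completely

d = 133 ≡ 1 (mod 4), so O_K = ℤ[(1+√133)/2] and disc(K) = d = 133.
disc(K) = 133 is not divisible by 31; 31 is unramified.
Legendre symbol by Euler's criterion: (133/31) ≡ 133^15 ≡ 1 (mod 31), i.e. (133/31) = 1.
Legendre symbol 1 ⇒ 31 is split.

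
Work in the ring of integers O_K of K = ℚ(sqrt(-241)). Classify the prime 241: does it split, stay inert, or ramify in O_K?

ramifies in O_K

-241 mod 4 = 3, hence disc K = 4·(-241) = -964 and O_K = ℤ[√-241].
disc(K) = -964 = 241·(-4), so p = 241 is ramified.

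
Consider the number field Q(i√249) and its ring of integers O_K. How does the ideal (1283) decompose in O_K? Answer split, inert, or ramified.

split

d = -249 ≡ 3 (mod 4), so O_K = ℤ[√-249] and disc(K) = 4d = -996.
Since gcd(1283, -996) = 1 the prime 1283 does not ramify.
(-249/1283) = 1034^641 mod 1283 = 1, giving Legendre symbol 1.
d is a quadratic residue mod p, hence 1283 splits in O_K.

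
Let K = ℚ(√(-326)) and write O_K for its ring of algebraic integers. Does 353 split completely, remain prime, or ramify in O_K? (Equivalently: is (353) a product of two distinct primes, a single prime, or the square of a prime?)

-326 mod 4 = 2, hence disc K = 4·(-326) = -1304 and O_K = ℤ[√-326].
Since gcd(353, -1304) = 1 the prime 353 does not ramify.
(-326/353) = 27^176 mod 353 = 352, giving Legendre symbol -1.
Legendre symbol -1 ⇒ 353 is inert.

inert — (353) stays prime in O_K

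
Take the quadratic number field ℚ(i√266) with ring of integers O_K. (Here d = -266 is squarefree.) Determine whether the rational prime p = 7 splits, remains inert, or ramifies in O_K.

ramified — (7) = 𝔭²

-266 mod 4 = 2, hence disc K = 4·(-266) = -1064 and O_K = ℤ[√-266].
Ramification test: 7 | -1064. The prime 7 ramifies in K.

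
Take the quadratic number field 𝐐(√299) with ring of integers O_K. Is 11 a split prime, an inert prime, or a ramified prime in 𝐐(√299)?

remains prime (inert)

d = 299 ≡ 3 (mod 4), so O_K = ℤ[√299] and disc(K) = 4d = 1196.
11 ∤ 1196, so 11 is unramified.
Compute (299/11) via Euler: 2^((11-1)/2) mod 11 = 10, so (299/11) = -1.
(299/11) = -1, so 11 is inert.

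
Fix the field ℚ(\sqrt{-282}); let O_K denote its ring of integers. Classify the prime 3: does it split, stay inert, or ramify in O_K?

-282 mod 4 = 2, hence disc K = 4·(-282) = -1128 and O_K = ℤ[√-282].
disc(K) = -1128 = 3·(-376), so p = 3 is ramified.

ramifies in O_K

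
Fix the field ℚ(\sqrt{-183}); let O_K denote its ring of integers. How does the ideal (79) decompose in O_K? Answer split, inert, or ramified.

inert

d = -183 ≡ 1 (mod 4), so O_K = ℤ[(1+√-183)/2] and disc(K) = d = -183.
disc(K) = -183 is not divisible by 79; 79 is unramified.
Legendre symbol by Euler's criterion: (-183/79) ≡ (-183)^39 ≡ 78 (mod 79), i.e. (-183/79) = -1.
Legendre symbol -1 ⇒ 79 is inert.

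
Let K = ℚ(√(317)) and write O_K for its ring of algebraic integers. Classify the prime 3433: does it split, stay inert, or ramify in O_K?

317 mod 4 = 1, hence disc K = 317 and O_K = ℤ[(1+√317)/2].
Since gcd(3433, 317) = 1 the prime 3433 does not ramify.
Euler's criterion: 317^1716 mod 3433 = 1. Thus (317|3433) = 1.
d is a quadratic residue mod p, hence 3433 splits in O_K.

splits completely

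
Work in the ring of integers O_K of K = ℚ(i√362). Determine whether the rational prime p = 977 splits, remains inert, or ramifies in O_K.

inert

Since -362 ≢ 1 mod 4, the ring of integers is ℤ[√-362] with discriminant 4·(-362) = -1448.
Since gcd(977, -1448) = 1 the prime 977 does not ramify.
Euler's criterion: (-362)^488 mod 977 = 976. Thus (-362|977) = -1.
(-362/977) = -1, so 977 is inert.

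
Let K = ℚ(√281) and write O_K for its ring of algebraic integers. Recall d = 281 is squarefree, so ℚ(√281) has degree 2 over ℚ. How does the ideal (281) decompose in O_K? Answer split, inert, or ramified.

ramified

281 mod 4 = 1, hence disc K = 281 and O_K = ℤ[(1+√281)/2].
disc(K) = 281 = 281·1, so p = 281 is ramified.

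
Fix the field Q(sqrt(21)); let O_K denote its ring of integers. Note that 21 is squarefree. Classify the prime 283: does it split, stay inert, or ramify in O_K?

21 mod 4 = 1, hence disc K = 21 and O_K = ℤ[(1+√21)/2].
283 ∤ 21, so 283 is unramified.
(21/283) = 21^141 mod 283 = 282, giving Legendre symbol -1.
d is a non-residue mod p, hence 283 remains inert in O_K.

283 remains inert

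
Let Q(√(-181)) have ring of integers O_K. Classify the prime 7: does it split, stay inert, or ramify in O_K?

p splits

-181 mod 4 = 3, hence disc K = 4·(-181) = -724 and O_K = ℤ[√-181].
disc(K) = -724 is not divisible by 7; 7 is unramified.
Euler's criterion: (-181)^3 mod 7 = 1. Thus (-181|7) = 1.
Legendre symbol 1 ⇒ 7 is split.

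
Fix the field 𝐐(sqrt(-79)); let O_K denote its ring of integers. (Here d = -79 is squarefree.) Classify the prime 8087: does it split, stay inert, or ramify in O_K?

Since -79 ≡ 1 mod 4, the ring of integers is ℤ[(1+√-79)/2] with discriminant -79.
8087 ∤ -79, so 8087 is unramified.
Compute (-79/8087) via Euler: 8008^((8087-1)/2) mod 8087 = 8086, so (-79/8087) = -1.
d is a non-residue mod p, hence 8087 remains inert in O_K.

inert — (8087) stays prime in O_K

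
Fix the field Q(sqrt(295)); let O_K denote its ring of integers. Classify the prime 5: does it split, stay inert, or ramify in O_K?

ramified

Since 295 ≢ 1 mod 4, the ring of integers is ℤ[√295] with discriminant 4·295 = 1180.
disc(K) = 1180 = 5·236, so p = 5 is ramified.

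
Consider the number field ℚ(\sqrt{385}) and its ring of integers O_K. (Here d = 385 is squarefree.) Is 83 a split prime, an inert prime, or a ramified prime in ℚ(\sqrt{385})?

inert — (83) stays prime in O_K

Since 385 ≡ 1 mod 4, the ring of integers is ℤ[(1+√385)/2] with discriminant 385.
Since gcd(83, 385) = 1 the prime 83 does not ramify.
(385/83) = 53^41 mod 83 = 82, giving Legendre symbol -1.
d is a non-residue mod p, hence 83 remains inert in O_K.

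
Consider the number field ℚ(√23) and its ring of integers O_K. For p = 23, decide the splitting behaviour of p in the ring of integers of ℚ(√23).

23 is ramified

Since 23 ≢ 1 mod 4, the ring of integers is ℤ[√23] with discriminant 4·23 = 92.
Ramification test: 23 | 92. The prime 23 ramifies in K.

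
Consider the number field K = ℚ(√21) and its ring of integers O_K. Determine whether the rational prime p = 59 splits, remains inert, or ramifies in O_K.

21 mod 4 = 1, hence disc K = 21 and O_K = ℤ[(1+√21)/2].
disc(K) = 21 is not divisible by 59; 59 is unramified.
Euler's criterion: 21^29 mod 59 = 1. Thus (21|59) = 1.
Legendre symbol 1 ⇒ 59 is split.

p splits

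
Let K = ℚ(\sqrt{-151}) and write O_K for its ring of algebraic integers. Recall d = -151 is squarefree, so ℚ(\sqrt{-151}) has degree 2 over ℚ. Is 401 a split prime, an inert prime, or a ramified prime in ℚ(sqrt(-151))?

p splits

Since -151 ≡ 1 mod 4, the ring of integers is ℤ[(1+√-151)/2] with discriminant -151.
Since gcd(401, -151) = 1 the prime 401 does not ramify.
Legendre symbol by Euler's criterion: (-151/401) ≡ (-151)^200 ≡ 1 (mod 401), i.e. (-151/401) = 1.
d is a quadratic residue mod p, hence 401 splits in O_K.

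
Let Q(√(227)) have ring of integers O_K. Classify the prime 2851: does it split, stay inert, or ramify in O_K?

227 mod 4 = 3, hence disc K = 4·227 = 908 and O_K = ℤ[√227].
disc(K) = 908 is not divisible by 2851; 2851 is unramified.
Euler's criterion: 227^1425 mod 2851 = 1. Thus (227|2851) = 1.
Legendre symbol 1 ⇒ 2851 is split.

split — (2851) = 𝔭₁𝔭₂ with 𝔭₁ ≠ 𝔭₂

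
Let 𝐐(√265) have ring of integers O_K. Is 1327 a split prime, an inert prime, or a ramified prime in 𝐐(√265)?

d = 265 ≡ 1 (mod 4), so O_K = ℤ[(1+√265)/2] and disc(K) = d = 265.
Since gcd(1327, 265) = 1 the prime 1327 does not ramify.
Euler's criterion: 265^663 mod 1327 = 1. Thus (265|1327) = 1.
Legendre symbol 1 ⇒ 1327 is split.

p splits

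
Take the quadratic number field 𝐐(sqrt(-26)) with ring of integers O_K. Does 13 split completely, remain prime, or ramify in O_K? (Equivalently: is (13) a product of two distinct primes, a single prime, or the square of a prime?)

13 is ramified

Since -26 ≢ 1 mod 4, the ring of integers is ℤ[√-26] with discriminant 4·(-26) = -104.
disc(K) = -104 = 13·(-8), so p = 13 is ramified.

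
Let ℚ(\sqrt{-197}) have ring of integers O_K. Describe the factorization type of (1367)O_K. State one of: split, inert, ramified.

1367 splits in O_K

-197 mod 4 = 3, hence disc K = 4·(-197) = -788 and O_K = ℤ[√-197].
disc(K) = -788 is not divisible by 1367; 1367 is unramified.
Compute (-197/1367) via Euler: 1170^((1367-1)/2) mod 1367 = 1, so (-197/1367) = 1.
d is a quadratic residue mod p, hence 1367 splits in O_K.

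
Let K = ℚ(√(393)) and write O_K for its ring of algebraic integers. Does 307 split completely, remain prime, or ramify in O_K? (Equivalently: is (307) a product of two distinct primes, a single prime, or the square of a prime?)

p splits

d = 393 ≡ 1 (mod 4), so O_K = ℤ[(1+√393)/2] and disc(K) = d = 393.
307 ∤ 393, so 307 is unramified.
Legendre symbol by Euler's criterion: (393/307) ≡ 393^153 ≡ 1 (mod 307), i.e. (393/307) = 1.
Legendre symbol 1 ⇒ 307 is split.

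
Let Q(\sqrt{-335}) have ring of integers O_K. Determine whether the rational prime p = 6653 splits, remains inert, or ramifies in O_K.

split

d = -335 ≡ 1 (mod 4), so O_K = ℤ[(1+√-335)/2] and disc(K) = d = -335.
Since gcd(6653, -335) = 1 the prime 6653 does not ramify.
Legendre symbol by Euler's criterion: (-335/6653) ≡ (-335)^3326 ≡ 1 (mod 6653), i.e. (-335/6653) = 1.
(-335/6653) = 1, so 6653 splits.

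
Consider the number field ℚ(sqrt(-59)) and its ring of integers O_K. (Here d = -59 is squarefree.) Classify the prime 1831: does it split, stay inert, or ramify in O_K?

remains prime (inert)

d = -59 ≡ 1 (mod 4), so O_K = ℤ[(1+√-59)/2] and disc(K) = d = -59.
Since gcd(1831, -59) = 1 the prime 1831 does not ramify.
Euler's criterion: (-59)^915 mod 1831 = 1830. Thus (-59|1831) = -1.
d is a non-residue mod p, hence 1831 remains inert in O_K.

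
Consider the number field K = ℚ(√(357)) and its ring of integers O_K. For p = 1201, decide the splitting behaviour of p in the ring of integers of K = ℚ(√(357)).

remains prime (inert)

d = 357 ≡ 1 (mod 4), so O_K = ℤ[(1+√357)/2] and disc(K) = d = 357.
Since gcd(1201, 357) = 1 the prime 1201 does not ramify.
Compute (357/1201) via Euler: 357^((1201-1)/2) mod 1201 = 1200, so (357/1201) = -1.
Legendre symbol -1 ⇒ 1201 is inert.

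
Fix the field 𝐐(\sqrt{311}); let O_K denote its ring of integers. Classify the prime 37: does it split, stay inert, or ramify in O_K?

311 mod 4 = 3, hence disc K = 4·311 = 1244 and O_K = ℤ[√311].
disc(K) = 1244 is not divisible by 37; 37 is unramified.
Euler's criterion: 311^18 mod 37 = 36. Thus (311|37) = -1.
Legendre symbol -1 ⇒ 37 is inert.

remains prime (inert)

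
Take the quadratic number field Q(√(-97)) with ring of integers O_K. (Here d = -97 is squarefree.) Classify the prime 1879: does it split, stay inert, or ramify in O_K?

Since -97 ≢ 1 mod 4, the ring of integers is ℤ[√-97] with discriminant 4·(-97) = -388.
Since gcd(1879, -388) = 1 the prime 1879 does not ramify.
(-97/1879) = 1782^939 mod 1879 = 1878, giving Legendre symbol -1.
d is a non-residue mod p, hence 1879 remains inert in O_K.

p is inert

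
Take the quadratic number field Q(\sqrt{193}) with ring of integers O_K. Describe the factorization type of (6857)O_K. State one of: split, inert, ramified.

193 mod 4 = 1, hence disc K = 193 and O_K = ℤ[(1+√193)/2].
Since gcd(6857, 193) = 1 the prime 6857 does not ramify.
Compute (193/6857) via Euler: 193^((6857-1)/2) mod 6857 = 6856, so (193/6857) = -1.
Legendre symbol -1 ⇒ 6857 is inert.

inert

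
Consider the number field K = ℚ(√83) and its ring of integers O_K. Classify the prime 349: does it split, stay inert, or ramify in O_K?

349 splits in O_K

83 mod 4 = 3, hence disc K = 4·83 = 332 and O_K = ℤ[√83].
disc(K) = 332 is not divisible by 349; 349 is unramified.
Euler's criterion: 83^174 mod 349 = 1. Thus (83|349) = 1.
Legendre symbol 1 ⇒ 349 is split.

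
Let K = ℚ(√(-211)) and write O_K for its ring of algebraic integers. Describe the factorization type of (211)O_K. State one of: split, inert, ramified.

211 is ramified

-211 mod 4 = 1, hence disc K = -211 and O_K = ℤ[(1+√-211)/2].
211 divides disc(K) = -211, so 211 ramifies.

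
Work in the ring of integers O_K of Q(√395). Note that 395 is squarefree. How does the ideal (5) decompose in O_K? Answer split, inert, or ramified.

d = 395 ≡ 3 (mod 4), so O_K = ℤ[√395] and disc(K) = 4d = 1580.
5 divides disc(K) = 1580, so 5 ramifies.

ramified — (5) = 𝔭²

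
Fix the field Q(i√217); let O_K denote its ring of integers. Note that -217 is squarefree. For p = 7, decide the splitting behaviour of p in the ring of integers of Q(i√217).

d = -217 ≡ 3 (mod 4), so O_K = ℤ[√-217] and disc(K) = 4d = -868.
Ramification test: 7 | -868. The prime 7 ramifies in K.

p ramifies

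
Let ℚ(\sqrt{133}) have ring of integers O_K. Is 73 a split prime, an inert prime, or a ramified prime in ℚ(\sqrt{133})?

d = 133 ≡ 1 (mod 4), so O_K = ℤ[(1+√133)/2] and disc(K) = d = 133.
disc(K) = 133 is not divisible by 73; 73 is unramified.
Legendre symbol by Euler's criterion: (133/73) ≡ 133^36 ≡ 72 (mod 73), i.e. (133/73) = -1.
(133/73) = -1, so 73 is inert.

73 remains inert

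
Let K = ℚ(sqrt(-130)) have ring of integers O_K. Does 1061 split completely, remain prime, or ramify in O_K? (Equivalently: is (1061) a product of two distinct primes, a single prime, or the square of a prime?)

split — (1061) = 𝔭₁𝔭₂ with 𝔭₁ ≠ 𝔭₂

d = -130 ≡ 2 (mod 4), so O_K = ℤ[√-130] and disc(K) = 4d = -520.
Since gcd(1061, -520) = 1 the prime 1061 does not ramify.
Euler's criterion: (-130)^530 mod 1061 = 1. Thus (-130|1061) = 1.
Legendre symbol 1 ⇒ 1061 is split.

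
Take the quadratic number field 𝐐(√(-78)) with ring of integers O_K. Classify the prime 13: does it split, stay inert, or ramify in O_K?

-78 mod 4 = 2, hence disc K = 4·(-78) = -312 and O_K = ℤ[√-78].
Ramification test: 13 | -312. The prime 13 ramifies in K.

ramified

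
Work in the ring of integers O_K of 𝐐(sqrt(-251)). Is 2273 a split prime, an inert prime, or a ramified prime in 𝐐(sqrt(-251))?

-251 mod 4 = 1, hence disc K = -251 and O_K = ℤ[(1+√-251)/2].
2273 ∤ -251, so 2273 is unramified.
Euler's criterion: (-251)^1136 mod 2273 = 2272. Thus (-251|2273) = -1.
d is a non-residue mod p, hence 2273 remains inert in O_K.

inert — (2273) stays prime in O_K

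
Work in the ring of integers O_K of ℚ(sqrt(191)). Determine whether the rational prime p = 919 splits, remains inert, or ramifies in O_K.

split

d = 191 ≡ 3 (mod 4), so O_K = ℤ[√191] and disc(K) = 4d = 764.
disc(K) = 764 is not divisible by 919; 919 is unramified.
Euler's criterion: 191^459 mod 919 = 1. Thus (191|919) = 1.
d is a quadratic residue mod p, hence 919 splits in O_K.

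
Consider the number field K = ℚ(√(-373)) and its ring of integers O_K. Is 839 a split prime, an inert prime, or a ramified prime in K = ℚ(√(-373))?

inert — (839) stays prime in O_K

-373 mod 4 = 3, hence disc K = 4·(-373) = -1492 and O_K = ℤ[√-373].
839 ∤ -1492, so 839 is unramified.
Euler's criterion: (-373)^419 mod 839 = 838. Thus (-373|839) = -1.
(-373/839) = -1, so 839 is inert.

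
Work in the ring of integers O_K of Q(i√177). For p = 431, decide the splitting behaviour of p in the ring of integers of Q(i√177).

p is inert

Since -177 ≢ 1 mod 4, the ring of integers is ℤ[√-177] with discriminant 4·(-177) = -708.
Since gcd(431, -708) = 1 the prime 431 does not ramify.
Legendre symbol by Euler's criterion: (-177/431) ≡ (-177)^215 ≡ 430 (mod 431), i.e. (-177/431) = -1.
Legendre symbol -1 ⇒ 431 is inert.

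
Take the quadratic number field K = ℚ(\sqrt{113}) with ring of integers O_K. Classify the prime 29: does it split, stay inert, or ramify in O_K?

Since 113 ≡ 1 mod 4, the ring of integers is ℤ[(1+√113)/2] with discriminant 113.
disc(K) = 113 is not divisible by 29; 29 is unramified.
(113/29) = 26^14 mod 29 = 28, giving Legendre symbol -1.
Legendre symbol -1 ⇒ 29 is inert.

inert — (29) stays prime in O_K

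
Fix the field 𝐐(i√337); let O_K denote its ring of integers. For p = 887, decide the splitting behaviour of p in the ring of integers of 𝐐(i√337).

p splits

d = -337 ≡ 3 (mod 4), so O_K = ℤ[√-337] and disc(K) = 4d = -1348.
disc(K) = -1348 is not divisible by 887; 887 is unramified.
Euler's criterion: (-337)^443 mod 887 = 1. Thus (-337|887) = 1.
d is a quadratic residue mod p, hence 887 splits in O_K.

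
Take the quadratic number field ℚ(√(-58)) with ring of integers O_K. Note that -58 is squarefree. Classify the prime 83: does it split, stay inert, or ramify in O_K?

-58 mod 4 = 2, hence disc K = 4·(-58) = -232 and O_K = ℤ[√-58].
83 ∤ -232, so 83 is unramified.
Euler's criterion: (-58)^41 mod 83 = 1. Thus (-58|83) = 1.
d is a quadratic residue mod p, hence 83 splits in O_K.

split — (83) = 𝔭₁𝔭₂ with 𝔭₁ ≠ 𝔭₂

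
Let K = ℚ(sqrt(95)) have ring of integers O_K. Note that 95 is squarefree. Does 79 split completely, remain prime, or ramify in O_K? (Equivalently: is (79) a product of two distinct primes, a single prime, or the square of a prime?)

Since 95 ≢ 1 mod 4, the ring of integers is ℤ[√95] with discriminant 4·95 = 380.
disc(K) = 380 is not divisible by 79; 79 is unramified.
Euler's criterion: 95^39 mod 79 = 1. Thus (95|79) = 1.
d is a quadratic residue mod p, hence 79 splits in O_K.

p splits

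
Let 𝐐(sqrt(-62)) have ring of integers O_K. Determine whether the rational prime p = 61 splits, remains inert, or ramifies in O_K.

Since -62 ≢ 1 mod 4, the ring of integers is ℤ[√-62] with discriminant 4·(-62) = -248.
disc(K) = -248 is not divisible by 61; 61 is unramified.
(-62/61) = 60^30 mod 61 = 1, giving Legendre symbol 1.
(-62/61) = 1, so 61 splits.

p splits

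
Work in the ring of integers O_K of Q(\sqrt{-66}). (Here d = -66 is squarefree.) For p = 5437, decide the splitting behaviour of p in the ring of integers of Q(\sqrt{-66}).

-66 mod 4 = 2, hence disc K = 4·(-66) = -264 and O_K = ℤ[√-66].
disc(K) = -264 is not divisible by 5437; 5437 is unramified.
Legendre symbol by Euler's criterion: (-66/5437) ≡ (-66)^2718 ≡ 5436 (mod 5437), i.e. (-66/5437) = -1.
(-66/5437) = -1, so 5437 is inert.

remains prime (inert)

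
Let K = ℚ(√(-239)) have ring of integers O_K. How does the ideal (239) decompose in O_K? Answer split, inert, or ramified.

239 is ramified

Since -239 ≡ 1 mod 4, the ring of integers is ℤ[(1+√-239)/2] with discriminant -239.
disc(K) = -239 = 239·(-1), so p = 239 is ramified.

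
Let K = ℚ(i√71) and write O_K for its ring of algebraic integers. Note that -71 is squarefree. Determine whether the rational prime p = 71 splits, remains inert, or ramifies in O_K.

71 is ramified

Since -71 ≡ 1 mod 4, the ring of integers is ℤ[(1+√-71)/2] with discriminant -71.
71 divides disc(K) = -71, so 71 ramifies.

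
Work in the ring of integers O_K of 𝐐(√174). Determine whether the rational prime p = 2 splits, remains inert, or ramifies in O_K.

174 mod 4 = 2, hence disc K = 4·174 = 696 and O_K = ℤ[√174].
disc(K) = 696 = 2·348, so p = 2 is ramified.

2 is ramified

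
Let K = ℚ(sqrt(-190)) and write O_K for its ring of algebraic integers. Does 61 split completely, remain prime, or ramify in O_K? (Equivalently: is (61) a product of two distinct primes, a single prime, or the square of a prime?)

-190 mod 4 = 2, hence disc K = 4·(-190) = -760 and O_K = ℤ[√-190].
Since gcd(61, -760) = 1 the prime 61 does not ramify.
(-190/61) = 54^30 mod 61 = 60, giving Legendre symbol -1.
d is a non-residue mod p, hence 61 remains inert in O_K.

61 remains inert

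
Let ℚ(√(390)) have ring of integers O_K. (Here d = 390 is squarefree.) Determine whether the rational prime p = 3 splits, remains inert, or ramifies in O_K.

390 mod 4 = 2, hence disc K = 4·390 = 1560 and O_K = ℤ[√390].
disc(K) = 1560 = 3·520, so p = 3 is ramified.

ramified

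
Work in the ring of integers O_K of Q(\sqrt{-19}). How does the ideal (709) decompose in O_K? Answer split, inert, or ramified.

Since -19 ≡ 1 mod 4, the ring of integers is ℤ[(1+√-19)/2] with discriminant -19.
disc(K) = -19 is not divisible by 709; 709 is unramified.
Compute (-19/709) via Euler: 690^((709-1)/2) mod 709 = 1, so (-19/709) = 1.
d is a quadratic residue mod p, hence 709 splits in O_K.

p splits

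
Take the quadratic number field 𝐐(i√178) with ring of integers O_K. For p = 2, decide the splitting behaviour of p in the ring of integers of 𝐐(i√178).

d = -178 ≡ 2 (mod 4), so O_K = ℤ[√-178] and disc(K) = 4d = -712.
2 divides disc(K) = -712, so 2 ramifies.

ramifies in O_K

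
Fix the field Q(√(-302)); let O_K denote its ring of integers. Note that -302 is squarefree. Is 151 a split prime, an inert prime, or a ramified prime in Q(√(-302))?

ramifies in O_K

d = -302 ≡ 2 (mod 4), so O_K = ℤ[√-302] and disc(K) = 4d = -1208.
151 divides disc(K) = -1208, so 151 ramifies.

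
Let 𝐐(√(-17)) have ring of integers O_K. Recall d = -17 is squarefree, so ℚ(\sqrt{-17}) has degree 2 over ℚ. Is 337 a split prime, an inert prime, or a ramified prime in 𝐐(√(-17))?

remains prime (inert)

Since -17 ≢ 1 mod 4, the ring of integers is ℤ[√-17] with discriminant 4·(-17) = -68.
337 ∤ -68, so 337 is unramified.
Legendre symbol by Euler's criterion: (-17/337) ≡ (-17)^168 ≡ 336 (mod 337), i.e. (-17/337) = -1.
d is a non-residue mod p, hence 337 remains inert in O_K.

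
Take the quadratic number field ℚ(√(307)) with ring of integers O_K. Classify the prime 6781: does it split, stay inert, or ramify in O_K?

d = 307 ≡ 3 (mod 4), so O_K = ℤ[√307] and disc(K) = 4d = 1228.
Since gcd(6781, 1228) = 1 the prime 6781 does not ramify.
Compute (307/6781) via Euler: 307^((6781-1)/2) mod 6781 = 6780, so (307/6781) = -1.
d is a non-residue mod p, hence 6781 remains inert in O_K.

remains prime (inert)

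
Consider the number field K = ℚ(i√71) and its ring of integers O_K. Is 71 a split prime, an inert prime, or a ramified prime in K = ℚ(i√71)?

ramified

Since -71 ≡ 1 mod 4, the ring of integers is ℤ[(1+√-71)/2] with discriminant -71.
71 divides disc(K) = -71, so 71 ramifies.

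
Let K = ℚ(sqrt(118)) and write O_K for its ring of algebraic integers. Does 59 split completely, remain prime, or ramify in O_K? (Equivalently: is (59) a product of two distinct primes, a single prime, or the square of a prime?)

p ramifies

118 mod 4 = 2, hence disc K = 4·118 = 472 and O_K = ℤ[√118].
59 divides disc(K) = 472, so 59 ramifies.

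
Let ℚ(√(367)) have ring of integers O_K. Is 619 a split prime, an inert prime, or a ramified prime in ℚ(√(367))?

367 mod 4 = 3, hence disc K = 4·367 = 1468 and O_K = ℤ[√367].
disc(K) = 1468 is not divisible by 619; 619 is unramified.
Legendre symbol by Euler's criterion: (367/619) ≡ 367^309 ≡ 618 (mod 619), i.e. (367/619) = -1.
(367/619) = -1, so 619 is inert.

p is inert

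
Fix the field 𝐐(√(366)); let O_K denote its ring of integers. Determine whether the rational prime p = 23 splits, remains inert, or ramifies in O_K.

366 mod 4 = 2, hence disc K = 4·366 = 1464 and O_K = ℤ[√366].
23 ∤ 1464, so 23 is unramified.
Euler's criterion: 366^11 mod 23 = 22. Thus (366|23) = -1.
d is a non-residue mod p, hence 23 remains inert in O_K.

inert — (23) stays prime in O_K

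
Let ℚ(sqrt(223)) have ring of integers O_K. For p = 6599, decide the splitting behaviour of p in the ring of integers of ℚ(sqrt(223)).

inert

d = 223 ≡ 3 (mod 4), so O_K = ℤ[√223] and disc(K) = 4d = 892.
6599 ∤ 892, so 6599 is unramified.
Euler's criterion: 223^3299 mod 6599 = 6598. Thus (223|6599) = -1.
d is a non-residue mod p, hence 6599 remains inert in O_K.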